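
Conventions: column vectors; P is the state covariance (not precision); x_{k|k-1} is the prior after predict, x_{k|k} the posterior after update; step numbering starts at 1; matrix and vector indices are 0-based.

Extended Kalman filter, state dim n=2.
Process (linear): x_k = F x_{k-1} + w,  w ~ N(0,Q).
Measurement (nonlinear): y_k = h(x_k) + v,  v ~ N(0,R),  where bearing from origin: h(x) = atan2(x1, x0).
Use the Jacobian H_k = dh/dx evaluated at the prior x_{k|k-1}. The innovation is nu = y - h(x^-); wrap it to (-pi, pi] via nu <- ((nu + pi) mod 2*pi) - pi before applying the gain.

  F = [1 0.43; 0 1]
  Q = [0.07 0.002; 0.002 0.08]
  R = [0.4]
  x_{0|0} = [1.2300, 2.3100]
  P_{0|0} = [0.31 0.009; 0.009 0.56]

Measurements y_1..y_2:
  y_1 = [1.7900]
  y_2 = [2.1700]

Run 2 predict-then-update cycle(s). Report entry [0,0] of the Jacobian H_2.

step 1: x^-=[2.2233, 2.3100]  P^-=[0.4913 0.2518; 0.2518 0.6400]  H_jac=[-0.2247 0.2163]  S=[0.4303]  K=[-0.1300; 0.1902]  nu=[0.9855]  x^+=[2.0952, 2.4974]  P^+=[0.4840 0.2624; 0.2624 0.6244]
step 2: x^-=[3.1691, 2.4974]  P^-=[0.8952 0.5329; 0.5329 0.7044]  H_jac=[-0.1534 0.1947]  S=[0.4159]  K=[-0.0807; 0.1331]  nu=[1.5026]  x^+=[3.0478, 2.6975]  P^+=[0.8925 0.5374; 0.5374 0.6971]

H_jac[0,0] = -0.1534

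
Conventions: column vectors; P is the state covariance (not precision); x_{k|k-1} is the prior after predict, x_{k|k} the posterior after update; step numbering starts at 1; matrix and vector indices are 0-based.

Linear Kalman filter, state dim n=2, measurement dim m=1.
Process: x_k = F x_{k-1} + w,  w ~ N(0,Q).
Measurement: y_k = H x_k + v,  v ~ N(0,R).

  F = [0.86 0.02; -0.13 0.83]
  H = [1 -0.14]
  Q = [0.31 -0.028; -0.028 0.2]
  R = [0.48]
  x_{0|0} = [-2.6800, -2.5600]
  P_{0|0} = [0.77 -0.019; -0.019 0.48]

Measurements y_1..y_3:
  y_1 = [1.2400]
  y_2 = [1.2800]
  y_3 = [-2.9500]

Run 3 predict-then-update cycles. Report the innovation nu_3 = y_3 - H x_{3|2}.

innov = [-3.5128]

step 1: x^-=[-2.3560, -1.7764]  P^-=[0.8790 -0.1196; -0.1196 0.5478]  S=[1.4033]  K=[0.6384; -0.1399]  nu=[3.3473]  x^+=[-0.2192, -2.2447]  P^+=[0.3072 0.0057; 0.0057 0.5203]
step 2: x^-=[-0.2334, -1.8346]  P^-=[0.5376 -0.0497; -0.0497 0.5624]  S=[1.0425]  K=[0.5223; -0.1232]  nu=[1.2566]  x^+=[0.4229, -1.9894]  P^+=[0.2532 0.0174; 0.0174 0.5466]
step 3: x^-=[0.3239, -1.7061]  P^-=[0.4981 -0.0348; -0.0348 0.5771]  S=[0.9991]  K=[0.5034; -0.1157]  nu=[-3.5128]  x^+=[-1.4443, -1.2996]  P^+=[0.2449 0.0234; 0.0234 0.5637]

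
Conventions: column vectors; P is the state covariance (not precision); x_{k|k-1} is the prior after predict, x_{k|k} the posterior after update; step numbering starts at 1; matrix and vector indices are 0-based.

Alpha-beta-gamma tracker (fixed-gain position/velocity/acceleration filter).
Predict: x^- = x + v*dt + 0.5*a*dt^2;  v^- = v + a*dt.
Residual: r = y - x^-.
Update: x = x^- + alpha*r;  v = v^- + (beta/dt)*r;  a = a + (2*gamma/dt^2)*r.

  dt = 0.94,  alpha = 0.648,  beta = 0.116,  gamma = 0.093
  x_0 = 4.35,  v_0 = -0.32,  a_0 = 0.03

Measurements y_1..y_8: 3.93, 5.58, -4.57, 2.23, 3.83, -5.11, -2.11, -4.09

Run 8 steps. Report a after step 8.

a_post = 0.2032

step 1: x_pred=4.0625  r=-0.1325  x^+=3.9766  v^+=-0.3081  a^+=0.0021
step 2: x_pred=3.6879  r=1.8921  x^+=4.9140  v^+=-0.0727  a^+=0.4004
step 3: x_pred=5.0226  r=-9.5926  x^+=-1.1934  v^+=-0.8800  a^+=-1.6189
step 4: x_pred=-2.7359  r=4.9659  x^+=0.4820  v^+=-1.7890  a^+=-0.5735
step 5: x_pred=-1.4530  r=5.2830  x^+=1.9704  v^+=-1.6761  a^+=0.5386
step 6: x_pred=0.6328  r=-5.7428  x^+=-3.0885  v^+=-1.8786  a^+=-0.6703
step 7: x_pred=-5.1505  r=3.0405  x^+=-3.1803  v^+=-2.1334  a^+=-0.0303
step 8: x_pred=-5.1991  r=1.1091  x^+=-4.4804  v^+=-2.0250  a^+=0.2032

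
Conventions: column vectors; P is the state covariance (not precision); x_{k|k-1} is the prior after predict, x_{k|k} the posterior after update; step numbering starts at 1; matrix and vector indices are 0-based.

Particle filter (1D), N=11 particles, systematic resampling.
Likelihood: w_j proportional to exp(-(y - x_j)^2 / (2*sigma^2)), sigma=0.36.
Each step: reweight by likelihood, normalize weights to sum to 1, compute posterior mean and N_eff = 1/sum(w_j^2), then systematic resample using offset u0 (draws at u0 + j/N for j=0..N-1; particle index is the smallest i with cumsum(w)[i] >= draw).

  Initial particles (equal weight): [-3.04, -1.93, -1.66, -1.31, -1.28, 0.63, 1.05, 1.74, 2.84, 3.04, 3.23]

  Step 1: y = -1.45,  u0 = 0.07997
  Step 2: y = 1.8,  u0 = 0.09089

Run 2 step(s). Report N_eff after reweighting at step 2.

step 1: w=[0.0000, 0.1336, 0.2742, 0.3014, 0.2908, 0.0000, 0.0000, 0.0000, 0.0000, 0.0000, 0.0000]  mean=-1.4801  Neff=3.7255  idx=[1, 2, 2, 2, 3, 3, 3, 4, 4, 4, 4]
step 2: w=[0.0000, 0.0000, 0.0000, 0.0000, 0.0894, 0.0894, 0.0894, 0.1830, 0.1830, 0.1830, 0.1830]  mean=-1.2881  Neff=6.3347  idx=[5, 6, 7, 7, 8, 8, 9, 9, 10, 10, 10]

N_eff = 6.3347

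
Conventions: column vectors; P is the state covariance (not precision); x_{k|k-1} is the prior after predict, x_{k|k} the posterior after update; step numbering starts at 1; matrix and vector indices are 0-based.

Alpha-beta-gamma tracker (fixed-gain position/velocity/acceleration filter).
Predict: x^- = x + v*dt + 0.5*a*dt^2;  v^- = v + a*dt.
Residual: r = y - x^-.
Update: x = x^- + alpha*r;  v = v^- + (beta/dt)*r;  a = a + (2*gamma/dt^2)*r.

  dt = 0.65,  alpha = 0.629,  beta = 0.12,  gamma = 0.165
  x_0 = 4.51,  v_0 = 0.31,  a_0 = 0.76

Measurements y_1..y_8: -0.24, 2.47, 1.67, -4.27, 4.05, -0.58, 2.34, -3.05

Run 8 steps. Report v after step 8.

step 1: x_pred=4.8720  r=-5.1120  x^+=1.6566  v^+=-0.1398  a^+=-3.2328
step 2: x_pred=0.8828  r=1.5872  x^+=1.8811  v^+=-1.9481  a^+=-1.9931
step 3: x_pred=0.1938  r=1.4762  x^+=1.1223  v^+=-2.9711  a^+=-0.8401
step 4: x_pred=-0.9864  r=-3.2836  x^+=-3.0518  v^+=-4.1234  a^+=-3.4049
step 5: x_pred=-6.4513  r=10.5013  x^+=0.1540  v^+=-4.3979  a^+=4.7973
step 6: x_pred=-1.6912  r=1.1112  x^+=-0.9922  v^+=-1.0745  a^+=5.6652
step 7: x_pred=-0.4939  r=2.8339  x^+=1.2886  v^+=3.1310  a^+=7.8786
step 8: x_pred=4.9882  r=-8.0382  x^+=-0.0678  v^+=6.7682  a^+=1.6003

v_post = 6.7682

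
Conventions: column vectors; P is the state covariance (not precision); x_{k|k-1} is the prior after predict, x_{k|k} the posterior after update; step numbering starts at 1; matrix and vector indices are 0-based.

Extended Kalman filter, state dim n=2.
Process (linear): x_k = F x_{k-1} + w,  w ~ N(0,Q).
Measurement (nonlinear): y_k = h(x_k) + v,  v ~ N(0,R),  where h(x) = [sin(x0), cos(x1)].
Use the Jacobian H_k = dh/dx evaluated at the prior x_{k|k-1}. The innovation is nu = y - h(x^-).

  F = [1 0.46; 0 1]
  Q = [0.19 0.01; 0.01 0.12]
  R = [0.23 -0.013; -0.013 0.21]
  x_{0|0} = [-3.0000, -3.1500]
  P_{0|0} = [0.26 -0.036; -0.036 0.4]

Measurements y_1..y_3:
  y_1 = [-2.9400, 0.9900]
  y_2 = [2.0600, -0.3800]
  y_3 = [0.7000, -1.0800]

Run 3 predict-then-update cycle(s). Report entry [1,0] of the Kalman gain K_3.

step 1: x^-=[-4.4490, -3.1500]  P^-=[0.5015 0.1580; 0.1580 0.5200]  H_jac=[-0.2604 0.0000; 0.0000 -0.0084]  S=[0.2640 -0.0127; -0.0127 0.2100]  K=[-0.4963 -0.0362; -0.1573 -0.0303]  nu=[-3.9055, 1.9900]  x^+=[-2.5826, -2.5960]  P^+=[0.4367 0.1374; 0.1374 0.5134]
step 2: x^-=[-3.7768, -2.5960]  P^-=[0.8617 0.3836; 0.3836 0.6334]  H_jac=[-0.8049 0.0000; 0.0000 0.5189]  S=[0.7883 -0.1732; -0.1732 0.3805]  K=[-0.8500 0.1362; -0.2243 0.7616]  nu=[1.4666, 0.4748]  x^+=[-4.9587, -2.5634]  P^+=[0.2451 0.0764; 0.0764 0.3138]
step 3: x^-=[-6.1379, -2.5634]  P^-=[0.5718 0.2308; 0.2308 0.4338]  H_jac=[0.9895 0.0000; 0.0000 0.5465]  S=[0.7898 0.1118; 0.1118 0.3396]  K=[0.6962 0.1422; 0.1996 0.6325]  nu=[0.5553, -0.2425]  x^+=[-5.7859, -2.6060]  P^+=[0.1600 0.0381; 0.0381 0.2383]

K[1,0] = 0.1996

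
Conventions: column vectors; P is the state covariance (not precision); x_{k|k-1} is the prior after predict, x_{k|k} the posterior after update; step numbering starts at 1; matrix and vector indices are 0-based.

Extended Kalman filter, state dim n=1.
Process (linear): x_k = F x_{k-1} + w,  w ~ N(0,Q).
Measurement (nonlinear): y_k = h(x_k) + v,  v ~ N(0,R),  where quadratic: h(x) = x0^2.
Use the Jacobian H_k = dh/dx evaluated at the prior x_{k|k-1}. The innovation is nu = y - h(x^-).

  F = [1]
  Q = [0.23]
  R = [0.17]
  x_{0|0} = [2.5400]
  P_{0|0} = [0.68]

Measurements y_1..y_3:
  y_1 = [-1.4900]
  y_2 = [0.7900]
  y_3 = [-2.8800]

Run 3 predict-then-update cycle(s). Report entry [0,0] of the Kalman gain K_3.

step 1: x^-=[2.5400]  P^-=[0.9100]  H_jac=[5.0800]  S=[23.6538]  K=[0.1954]  nu=[-7.9416]  x^+=[0.9879]  P^+=[0.0065]
step 2: x^-=[0.9879]  P^-=[0.2365]  H_jac=[1.9759]  S=[1.0935]  K=[0.4274]  nu=[-0.1860]  x^+=[0.9084]  P^+=[0.0368]
step 3: x^-=[0.9084]  P^-=[0.2668]  H_jac=[1.8169]  S=[1.0506]  K=[0.4613]  nu=[-3.7052]  x^+=[-0.8010]  P^+=[0.0432]

K[0,0] = 0.4613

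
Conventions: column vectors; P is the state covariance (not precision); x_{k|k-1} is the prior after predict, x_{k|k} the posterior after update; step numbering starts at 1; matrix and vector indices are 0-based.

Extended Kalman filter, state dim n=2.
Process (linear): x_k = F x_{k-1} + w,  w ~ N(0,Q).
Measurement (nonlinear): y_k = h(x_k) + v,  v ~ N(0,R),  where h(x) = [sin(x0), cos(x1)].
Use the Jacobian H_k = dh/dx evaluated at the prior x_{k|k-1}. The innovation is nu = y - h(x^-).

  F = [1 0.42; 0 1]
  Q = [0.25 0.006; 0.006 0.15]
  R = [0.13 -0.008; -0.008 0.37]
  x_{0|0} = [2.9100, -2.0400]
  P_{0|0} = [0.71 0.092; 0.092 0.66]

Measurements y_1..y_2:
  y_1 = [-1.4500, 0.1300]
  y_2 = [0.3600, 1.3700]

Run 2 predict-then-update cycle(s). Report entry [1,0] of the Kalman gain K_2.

step 1: x^-=[2.0532, -2.0400]  P^-=[1.1537 0.3752; 0.3752 0.8100]  H_jac=[-0.4639 0.0000; 0.0000 0.8919]  S=[0.3783 -0.1632; -0.1632 1.0144]  K=[-1.3674 0.1098; -0.1642 0.6858]  nu=[-2.3359, 0.5822]  x^+=[5.3113, -1.2573]  P^+=[0.3851 0.0578; 0.0578 0.2860]
step 2: x^-=[4.7832, -1.2573]  P^-=[0.7341 0.1839; 0.1839 0.4360]  H_jac=[0.0708 0.0000; 0.0000 0.9513]  S=[0.1337 0.0044; 0.0044 0.7645]  K=[0.3813 0.2267; 0.0796 0.5420]  nu=[1.3575, 1.0616]  x^+=[5.5414, -0.5738]  P^+=[0.6746 0.0850; 0.0850 0.2102]

K[1,0] = 0.0796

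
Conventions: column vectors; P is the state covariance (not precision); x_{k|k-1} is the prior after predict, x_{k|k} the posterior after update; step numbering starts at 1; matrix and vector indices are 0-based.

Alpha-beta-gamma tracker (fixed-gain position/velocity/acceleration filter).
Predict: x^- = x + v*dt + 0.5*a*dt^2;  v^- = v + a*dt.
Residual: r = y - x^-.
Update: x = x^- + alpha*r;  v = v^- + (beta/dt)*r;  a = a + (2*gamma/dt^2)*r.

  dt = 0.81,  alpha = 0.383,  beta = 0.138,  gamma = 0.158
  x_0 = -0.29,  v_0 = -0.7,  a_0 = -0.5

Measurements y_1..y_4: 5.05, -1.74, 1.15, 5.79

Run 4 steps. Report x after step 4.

step 1: x_pred=-1.0210  r=6.0710  x^+=1.3042  v^+=-0.0707  a^+=2.4240
step 2: x_pred=2.0421  r=-3.7821  x^+=0.5936  v^+=1.2484  a^+=0.6024
step 3: x_pred=1.8024  r=-0.6524  x^+=1.5525  v^+=1.6252  a^+=0.2882
step 4: x_pred=2.9635  r=2.8265  x^+=4.0460  v^+=2.3402  a^+=1.6495

x_post = 4.0460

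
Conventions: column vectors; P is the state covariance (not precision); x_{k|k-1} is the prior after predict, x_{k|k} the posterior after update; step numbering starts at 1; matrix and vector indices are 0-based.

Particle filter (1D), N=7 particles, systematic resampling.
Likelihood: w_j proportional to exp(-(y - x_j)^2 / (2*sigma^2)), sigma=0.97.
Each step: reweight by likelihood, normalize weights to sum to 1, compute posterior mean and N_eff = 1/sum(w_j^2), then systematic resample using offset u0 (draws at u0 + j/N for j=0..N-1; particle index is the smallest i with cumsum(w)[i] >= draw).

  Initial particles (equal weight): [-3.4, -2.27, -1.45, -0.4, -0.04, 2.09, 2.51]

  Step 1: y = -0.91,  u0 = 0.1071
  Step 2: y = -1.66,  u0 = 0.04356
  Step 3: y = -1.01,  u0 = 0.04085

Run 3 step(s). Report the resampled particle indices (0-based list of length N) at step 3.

resampled_idx = [0, 2, 2, 3, 4, 5, 6]

step 1: w=[0.0132, 0.1328, 0.3039, 0.3091, 0.2374, 0.0030, 0.0007]  mean=-0.9120  Neff=3.8160  idx=[1, 2, 2, 3, 3, 4, 4]
step 2: w=[0.1987, 0.2365, 0.2365, 0.1041, 0.1041, 0.0600, 0.0600]  mean=-1.2249  Neff=5.5484  idx=[0, 0, 1, 2, 2, 3, 5]
step 3: w=[0.0861, 0.0861, 0.1807, 0.1807, 0.1807, 0.1643, 0.1214]  mean=-1.2475  Neff=6.4725  idx=[0, 2, 2, 3, 4, 5, 6]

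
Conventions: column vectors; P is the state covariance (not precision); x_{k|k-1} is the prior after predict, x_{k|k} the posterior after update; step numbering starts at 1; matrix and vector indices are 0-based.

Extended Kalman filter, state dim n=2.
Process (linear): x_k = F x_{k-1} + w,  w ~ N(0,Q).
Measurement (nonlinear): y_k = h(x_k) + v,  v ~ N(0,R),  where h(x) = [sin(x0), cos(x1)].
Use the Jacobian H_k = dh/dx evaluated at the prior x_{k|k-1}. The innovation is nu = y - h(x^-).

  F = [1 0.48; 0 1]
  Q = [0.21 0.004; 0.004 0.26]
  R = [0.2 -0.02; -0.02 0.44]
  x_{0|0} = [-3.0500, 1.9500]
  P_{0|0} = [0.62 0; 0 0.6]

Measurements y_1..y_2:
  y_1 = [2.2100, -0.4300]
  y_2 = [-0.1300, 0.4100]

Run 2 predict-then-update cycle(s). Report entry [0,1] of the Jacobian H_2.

step 1: x^-=[-2.1140, 1.9500]  P^-=[0.9682 0.2920; 0.2920 0.8600]  H_jac=[-0.5169 0.0000; 0.0000 -0.9290]  S=[0.4587 0.1202; 0.1202 1.1822]  K=[-1.0592 -0.1218; -0.1561 -0.6599]  nu=[3.0661, -0.0598]  x^+=[-5.3542, 1.5109]  P^+=[0.4051 0.0349; 0.0349 0.3092]
step 2: x^-=[-4.6290, 1.5109]  P^-=[0.7198 0.1873; 0.1873 0.5692]  H_jac=[-0.0833 0.0000; 0.0000 -0.9982]  S=[0.2050 -0.0044; -0.0044 1.0072]  K=[-0.2964 -0.1869; -0.0883 -0.5645]  nu=[-1.1265, 0.3501]  x^+=[-4.3605, 1.4127]  P^+=[0.6671 0.0765; 0.0765 0.2471]

H_jac[0,1] = 0.0000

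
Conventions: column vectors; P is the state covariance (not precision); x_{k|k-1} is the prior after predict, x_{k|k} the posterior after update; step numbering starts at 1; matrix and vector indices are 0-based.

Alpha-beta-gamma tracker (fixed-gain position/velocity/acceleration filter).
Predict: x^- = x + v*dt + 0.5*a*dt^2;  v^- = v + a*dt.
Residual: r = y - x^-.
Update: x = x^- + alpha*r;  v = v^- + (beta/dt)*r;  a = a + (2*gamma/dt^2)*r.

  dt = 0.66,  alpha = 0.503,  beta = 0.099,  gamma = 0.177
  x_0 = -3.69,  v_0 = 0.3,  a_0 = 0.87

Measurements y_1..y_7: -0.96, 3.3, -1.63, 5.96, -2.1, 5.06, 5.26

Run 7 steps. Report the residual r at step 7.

resid = 3.1067

step 1: x_pred=-3.3025  r=2.3425  x^+=-2.1242  v^+=1.2256  a^+=2.7737
step 2: x_pred=-0.7112  r=4.0112  x^+=1.3064  v^+=3.6579  a^+=6.0335
step 3: x_pred=5.0347  r=-6.6647  x^+=1.6824  v^+=6.6403  a^+=0.6173
step 4: x_pred=6.1994  r=-0.2394  x^+=6.0790  v^+=7.0118  a^+=0.4227
step 5: x_pred=10.7988  r=-12.8988  x^+=4.3107  v^+=5.3560  a^+=-10.0598
step 6: x_pred=5.6546  r=-0.5946  x^+=5.3555  v^+=-1.3727  a^+=-10.5431
step 7: x_pred=2.1533  r=3.1067  x^+=3.7159  v^+=-7.8651  a^+=-8.0183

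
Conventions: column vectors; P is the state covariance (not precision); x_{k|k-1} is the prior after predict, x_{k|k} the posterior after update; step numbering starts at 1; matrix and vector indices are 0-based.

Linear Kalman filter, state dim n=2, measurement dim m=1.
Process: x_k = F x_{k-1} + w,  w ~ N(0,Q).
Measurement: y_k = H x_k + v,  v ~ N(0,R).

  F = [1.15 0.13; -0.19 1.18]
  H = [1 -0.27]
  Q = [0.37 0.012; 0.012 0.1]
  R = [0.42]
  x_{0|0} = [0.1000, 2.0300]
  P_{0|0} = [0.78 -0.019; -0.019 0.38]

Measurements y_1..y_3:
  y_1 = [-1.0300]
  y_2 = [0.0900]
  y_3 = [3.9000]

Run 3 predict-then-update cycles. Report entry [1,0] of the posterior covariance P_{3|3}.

P_post[1,0] = 0.3587

step 1: x^-=[0.3789, 2.3764]  P^-=[1.4023 -0.1255; -0.1255 0.6658]  S=[1.9386]  K=[0.7408; -0.1574]  nu=[-0.7673]  x^+=[-0.1895, 2.4972]  P^+=[0.3383 0.1007; 0.1007 0.6177]
step 2: x^-=[0.1067, 2.9827]  P^-=[0.8580 0.1669; 0.1669 0.9272]  S=[1.2554]  K=[0.6475; -0.0664]  nu=[0.7886]  x^+=[0.6173, 2.9303]  P^+=[0.3316 0.2210; 0.2210 0.9217]
step 3: x^-=[1.0909, 3.3405]  P^-=[0.8902 0.3753; 0.3753 1.2962]  S=[1.2020]  K=[0.6563; 0.0211]  nu=[3.7110]  x^+=[3.5264, 3.4186]  P^+=[0.3725 0.3587; 0.3587 1.2957]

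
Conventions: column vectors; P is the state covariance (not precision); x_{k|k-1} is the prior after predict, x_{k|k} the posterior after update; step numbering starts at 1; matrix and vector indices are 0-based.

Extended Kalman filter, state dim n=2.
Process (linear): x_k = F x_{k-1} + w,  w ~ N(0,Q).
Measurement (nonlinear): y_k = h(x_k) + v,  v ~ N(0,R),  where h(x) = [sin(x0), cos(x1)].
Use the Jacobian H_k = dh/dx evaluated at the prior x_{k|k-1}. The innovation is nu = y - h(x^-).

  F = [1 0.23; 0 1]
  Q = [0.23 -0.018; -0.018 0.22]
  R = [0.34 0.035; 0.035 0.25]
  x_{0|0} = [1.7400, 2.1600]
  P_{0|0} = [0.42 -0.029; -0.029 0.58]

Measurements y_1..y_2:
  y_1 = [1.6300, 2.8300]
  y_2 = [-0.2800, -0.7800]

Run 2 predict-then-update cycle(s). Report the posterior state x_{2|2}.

step 1: x^-=[2.2368, 2.1600]  P^-=[0.6673 0.0864; 0.0864 0.8000]  H_jac=[-0.6178 0.0000; 0.0000 -0.8314]  S=[0.5947 0.0794; 0.0794 0.8030]  K=[-0.6904 -0.0212; 0.0211 -0.8304]  nu=[0.8437, 3.3857]  x^+=[1.5825, -0.6337]  P^+=[0.3811 0.0354; 0.0354 0.2488]
step 2: x^-=[1.4367, -0.6337]  P^-=[0.6406 0.0747; 0.0747 0.4688]  H_jac=[0.1337 0.0000; 0.0000 0.5921]  S=[0.3514 0.0409; 0.0409 0.4144]  K=[0.2339 0.0836; -0.0502 0.6749]  nu=[-1.2710, -1.5858]  x^+=[1.0069, -1.6402]  P^+=[0.6169 0.0491; 0.0491 0.2820]

x_post = [1.0069, -1.6402]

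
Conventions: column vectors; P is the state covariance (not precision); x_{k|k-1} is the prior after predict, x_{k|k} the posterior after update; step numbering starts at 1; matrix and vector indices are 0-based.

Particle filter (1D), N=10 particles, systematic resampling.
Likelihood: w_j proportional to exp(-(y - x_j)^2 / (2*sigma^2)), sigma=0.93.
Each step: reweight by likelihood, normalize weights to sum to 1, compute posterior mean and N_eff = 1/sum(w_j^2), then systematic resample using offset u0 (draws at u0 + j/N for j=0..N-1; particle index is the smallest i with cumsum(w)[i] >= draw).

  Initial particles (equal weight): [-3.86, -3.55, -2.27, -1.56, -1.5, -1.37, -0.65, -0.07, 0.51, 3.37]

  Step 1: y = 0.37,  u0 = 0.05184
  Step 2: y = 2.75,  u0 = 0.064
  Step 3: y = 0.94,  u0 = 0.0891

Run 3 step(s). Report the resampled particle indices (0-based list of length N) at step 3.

step 1: w=[0.0000, 0.0000, 0.0062, 0.0404, 0.0460, 0.0604, 0.1905, 0.3108, 0.3437, 0.0019]  mean=-0.1929  Neff=3.8687  idx=[4, 5, 6, 7, 7, 7, 7, 8, 8, 8]
step 2: w=[0.0001, 0.0003, 0.0061, 0.0488, 0.0488, 0.0488, 0.0488, 0.2661, 0.2661, 0.2661]  mean=0.3890  Neff=4.5038  idx=[4, 6, 7, 7, 7, 8, 8, 9, 9, 9]
step 3: w=[0.0668, 0.0668, 0.1083, 0.1083, 0.1083, 0.1083, 0.1083, 0.1083, 0.1083, 0.1083]  mean=0.4325  Neff=9.7322  idx=[1, 2, 3, 4, 5, 6, 7, 8, 8, 9]

resampled_idx = [1, 2, 3, 4, 5, 6, 7, 8, 8, 9]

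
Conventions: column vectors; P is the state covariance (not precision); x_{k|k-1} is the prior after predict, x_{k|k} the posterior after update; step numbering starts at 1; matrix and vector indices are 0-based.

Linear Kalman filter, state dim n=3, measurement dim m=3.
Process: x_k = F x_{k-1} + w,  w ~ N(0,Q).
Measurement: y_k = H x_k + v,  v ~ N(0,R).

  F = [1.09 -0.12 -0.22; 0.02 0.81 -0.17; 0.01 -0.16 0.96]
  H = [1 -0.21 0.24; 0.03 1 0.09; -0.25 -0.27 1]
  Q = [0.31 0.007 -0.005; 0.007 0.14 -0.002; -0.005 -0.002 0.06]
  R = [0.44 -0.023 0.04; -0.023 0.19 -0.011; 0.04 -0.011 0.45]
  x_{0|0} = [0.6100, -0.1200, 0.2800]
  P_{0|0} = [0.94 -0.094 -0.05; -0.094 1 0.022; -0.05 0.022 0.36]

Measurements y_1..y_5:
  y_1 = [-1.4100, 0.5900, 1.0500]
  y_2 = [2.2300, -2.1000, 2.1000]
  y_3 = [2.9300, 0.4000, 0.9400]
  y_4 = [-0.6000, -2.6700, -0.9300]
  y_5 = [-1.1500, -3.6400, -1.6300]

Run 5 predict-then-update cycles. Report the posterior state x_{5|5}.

x_post = [-0.4333, -2.2482, -0.0737]

step 1: x^-=[0.6177, -0.1326, 0.2941]  P^-=[1.5084 -0.1330 -0.0890; -0.1330 0.7981 -0.1738; -0.0890 -0.1738 0.4101]  S=[2.0378 -0.3157 -0.2004; -0.3157 0.9531 -0.3368; -0.2004 -0.3368 1.1329]  K=[0.7296 0.0588 -0.2332; -0.0595 0.7624 -0.0981; 0.0718 0.0350 0.4461]  nu=[-2.1261, 0.6776, 0.8745]  x^+=[-1.0976, 0.4247, 0.5553]  P^+=[0.3084 -0.0121 -0.0025; -0.0121 0.1493 -0.0176; -0.0025 -0.0176 0.1978]
step 2: x^-=[-1.3695, 0.2277, 0.4541]  P^-=[0.6916 -0.0007 -0.0397; -0.0007 0.2483 -0.0679; -0.0397 -0.0679 0.2516]  S=[1.1451 -0.0686 -0.0769; -0.0686 0.4284 -0.1269; -0.0769 -0.1269 0.8193]  K=[0.5873 0.0753 -0.1924; -0.0341 0.5345 -0.0848; 0.0540 0.0031 0.3471]  nu=[3.5383, -2.3275, 1.3650]  x^+=[0.2707, -1.2529, 1.1118]  P^+=[0.2488 -0.0043 -0.0029; -0.0043 0.1050 -0.0181; -0.0029 -0.0181 0.1527]
step 3: x^-=[0.2008, -1.1984, 1.2705]  P^-=[0.6160 0.0076 -0.0333; 0.0076 0.2183 -0.0551; -0.0333 -0.0551 0.2090]  S=[1.0641 -0.0538 -0.0693; -0.0538 0.4009 -0.1118; -0.0693 -0.1118 0.7609]  K=[0.5619 0.0810 -0.1858; -0.0281 0.5065 -0.0806; 0.0468 -0.0006 0.3094]  nu=[2.1726, 1.4781, -0.6039]  x^+=[1.6536, -0.4621, 1.1845]  P^+=[0.2382 -0.0023 -0.0031; -0.0023 0.0993 -0.0167; -0.0031 -0.0167 0.1358]
step 4: x^-=[1.5973, -0.5426, 1.2276]  P^-=[0.6022 0.0088 -0.0307; 0.0088 0.2137 -0.0505; -0.0307 -0.0505 0.1928]  S=[1.0494 -0.0511 -0.0690; -0.0511 0.3971 -0.1077; -0.0690 -0.1077 0.7398]  K=[0.5570 0.0824 -0.1842; -0.0267 0.5027 -0.0786; 0.0442 -0.0006 0.2935]  nu=[-2.6059, -2.2858, -1.9048]  x^+=[0.3086, -1.4726, 0.5547]  P^+=[0.2361 -0.0019 -0.0030; -0.0019 0.0985 -0.0159; -0.0030 -0.0159 0.1288]
step 5: x^-=[0.3910, -1.2809, 0.7712]  P^-=[0.5993 0.0088 -0.0293; 0.0088 0.2128 -0.0486; -0.0293 -0.0486 0.1861]  S=[1.0466 -0.0506 -0.0692; -0.0506 0.3964 -0.1060; -0.0692 -0.1060 0.7311]  K=[0.5560 0.0826 -0.1836; -0.0263 0.5022 -0.0776; 0.0434 -0.0003 0.2865]  nu=[-1.9951, -2.4402, -2.6493]  x^+=[-0.4333, -2.2482, -0.0737]  P^+=[0.2357 -0.0019 -0.0029; -0.0019 0.0983 -0.0154; -0.0029 -0.0154 0.1258]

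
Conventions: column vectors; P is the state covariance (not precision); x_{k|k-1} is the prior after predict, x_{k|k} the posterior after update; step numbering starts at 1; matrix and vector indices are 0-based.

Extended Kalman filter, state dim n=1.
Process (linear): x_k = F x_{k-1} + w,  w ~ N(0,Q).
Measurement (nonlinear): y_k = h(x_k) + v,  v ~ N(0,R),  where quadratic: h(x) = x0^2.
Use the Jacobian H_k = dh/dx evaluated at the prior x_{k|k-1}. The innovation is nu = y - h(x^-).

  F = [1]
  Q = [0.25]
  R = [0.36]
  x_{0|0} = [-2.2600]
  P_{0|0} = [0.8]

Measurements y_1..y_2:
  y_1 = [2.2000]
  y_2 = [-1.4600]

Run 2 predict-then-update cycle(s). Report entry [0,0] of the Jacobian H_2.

step 1: x^-=[-2.2600]  P^-=[1.0500]  H_jac=[-4.5200]  S=[21.8119]  K=[-0.2176]  nu=[-2.9076]  x^+=[-1.6273]  P^+=[0.0173]
step 2: x^-=[-1.6273]  P^-=[0.2673]  H_jac=[-3.2547]  S=[3.1918]  K=[-0.2726]  nu=[-4.1082]  x^+=[-0.5075]  P^+=[0.0302]

H_jac[0,0] = -3.2547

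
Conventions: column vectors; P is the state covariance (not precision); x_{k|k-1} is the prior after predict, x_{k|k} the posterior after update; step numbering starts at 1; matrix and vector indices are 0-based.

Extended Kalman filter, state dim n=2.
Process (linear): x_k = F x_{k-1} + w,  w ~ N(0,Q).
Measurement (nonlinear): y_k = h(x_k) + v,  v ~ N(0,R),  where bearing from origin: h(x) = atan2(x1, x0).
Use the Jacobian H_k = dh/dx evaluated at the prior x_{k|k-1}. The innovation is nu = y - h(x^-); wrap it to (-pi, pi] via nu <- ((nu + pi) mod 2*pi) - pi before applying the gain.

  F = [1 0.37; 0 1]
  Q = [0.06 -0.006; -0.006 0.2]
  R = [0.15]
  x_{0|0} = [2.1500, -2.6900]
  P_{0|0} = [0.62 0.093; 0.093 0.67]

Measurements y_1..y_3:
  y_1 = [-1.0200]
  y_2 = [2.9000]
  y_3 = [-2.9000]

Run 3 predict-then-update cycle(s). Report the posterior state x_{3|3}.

x_post = [-3.3557, -3.6235]

step 1: x^-=[1.1547, -2.6900]  P^-=[0.8405 0.3349; 0.3349 0.8700]  H_jac=[0.3139 0.1347]  S=[0.2770]  K=[1.1156; 0.8029]  nu=[0.1453]  x^+=[1.3168, -2.5733]  P^+=[0.4958 0.0868; 0.0868 0.6915]
step 2: x^-=[0.3647, -2.5733]  P^-=[0.7148 0.3367; 0.3367 0.8915]  H_jac=[0.3810 0.0540]  S=[0.2702]  K=[1.0751; 0.6529]  nu=[-1.9532]  x^+=[-1.7351, -3.8485]  P^+=[0.4025 0.1470; 0.1470 0.7763]
step 3: x^-=[-3.1591, -3.8485]  P^-=[0.6776 0.4283; 0.4283 0.9763]  H_jac=[0.1552 -0.1274]  S=[0.1652]  K=[0.3063; -0.3506]  nu=[-0.6419]  x^+=[-3.3557, -3.6235]  P^+=[0.6621 0.4460; 0.4460 0.9560]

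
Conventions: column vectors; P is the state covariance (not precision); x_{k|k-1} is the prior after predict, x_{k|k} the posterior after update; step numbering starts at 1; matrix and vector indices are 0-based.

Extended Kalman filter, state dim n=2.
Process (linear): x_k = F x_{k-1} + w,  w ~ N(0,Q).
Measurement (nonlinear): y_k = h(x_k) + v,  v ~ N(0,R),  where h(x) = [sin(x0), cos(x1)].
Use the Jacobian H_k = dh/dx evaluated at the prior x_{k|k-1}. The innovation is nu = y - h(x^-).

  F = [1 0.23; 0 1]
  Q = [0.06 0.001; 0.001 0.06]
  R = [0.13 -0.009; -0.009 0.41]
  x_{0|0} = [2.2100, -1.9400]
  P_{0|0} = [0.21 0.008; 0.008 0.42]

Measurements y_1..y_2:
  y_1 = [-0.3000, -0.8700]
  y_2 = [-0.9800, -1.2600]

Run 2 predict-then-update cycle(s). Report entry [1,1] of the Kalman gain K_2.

K[1,1] = 0.3998

step 1: x^-=[1.7638, -1.9400]  P^-=[0.2959 0.1056; 0.1056 0.4800]  H_jac=[-0.1918 0.0000; 0.0000 0.9326]  S=[0.1409 -0.0279; -0.0279 0.8275]  K=[-0.3818 0.1061; -0.0369 0.5397]  nu=[-1.2814, -0.5091]  x^+=[2.1991, -2.1675]  P^+=[0.2638 0.0503; 0.0503 0.2376]
step 2: x^-=[1.7005, -2.1675]  P^-=[0.3595 0.1060; 0.1060 0.2976]  H_jac=[-0.1294 0.0000; 0.0000 0.8272]  S=[0.1360 -0.0203; -0.0203 0.6137]  K=[-0.3222 0.1322; -0.0410 0.3998]  nu=[-1.9716, -0.6981]  x^+=[2.2434, -2.3657]  P^+=[0.3329 0.0690; 0.0690 0.1986]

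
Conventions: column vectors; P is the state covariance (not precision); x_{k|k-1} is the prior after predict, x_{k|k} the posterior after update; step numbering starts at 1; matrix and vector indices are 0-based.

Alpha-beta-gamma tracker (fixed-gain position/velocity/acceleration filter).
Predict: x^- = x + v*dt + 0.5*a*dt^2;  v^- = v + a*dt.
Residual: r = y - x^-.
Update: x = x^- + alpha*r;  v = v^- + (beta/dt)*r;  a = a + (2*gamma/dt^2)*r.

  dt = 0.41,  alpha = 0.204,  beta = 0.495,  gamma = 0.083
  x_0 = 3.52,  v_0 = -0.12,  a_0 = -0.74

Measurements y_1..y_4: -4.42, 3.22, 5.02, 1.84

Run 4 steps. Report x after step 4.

x_post = 0.3494

step 1: x_pred=3.4086  r=-7.8286  x^+=1.8116  v^+=-9.8750  a^+=-8.4708
step 2: x_pred=-2.9492  r=6.1692  x^+=-1.6906  v^+=-5.8999  a^+=-2.3787
step 3: x_pred=-4.3095  r=9.3295  x^+=-2.4063  v^+=4.3885  a^+=6.8343
step 4: x_pred=-0.0326  r=1.8726  x^+=0.3494  v^+=9.4514  a^+=8.6835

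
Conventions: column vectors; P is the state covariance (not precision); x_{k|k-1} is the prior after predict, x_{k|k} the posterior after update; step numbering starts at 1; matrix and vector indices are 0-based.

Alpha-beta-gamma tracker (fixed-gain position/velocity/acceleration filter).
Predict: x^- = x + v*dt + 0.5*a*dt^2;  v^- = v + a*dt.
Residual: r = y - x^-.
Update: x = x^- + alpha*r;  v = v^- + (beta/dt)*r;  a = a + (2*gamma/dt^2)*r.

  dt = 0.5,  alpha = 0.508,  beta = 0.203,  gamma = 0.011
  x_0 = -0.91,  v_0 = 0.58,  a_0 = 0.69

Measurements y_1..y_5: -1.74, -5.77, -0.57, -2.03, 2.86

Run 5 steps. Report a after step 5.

a_post = 0.8645

step 1: x_pred=-0.5338  r=-1.2062  x^+=-1.1465  v^+=0.4353  a^+=0.5838
step 2: x_pred=-0.8559  r=-4.9141  x^+=-3.3523  v^+=-1.2679  a^+=0.1514
step 3: x_pred=-3.9673  r=3.3973  x^+=-2.2415  v^+=0.1871  a^+=0.4504
step 4: x_pred=-2.0916  r=0.0616  x^+=-2.0603  v^+=0.4373  a^+=0.4558
step 5: x_pred=-1.7847  r=4.6447  x^+=0.5748  v^+=2.5509  a^+=0.8645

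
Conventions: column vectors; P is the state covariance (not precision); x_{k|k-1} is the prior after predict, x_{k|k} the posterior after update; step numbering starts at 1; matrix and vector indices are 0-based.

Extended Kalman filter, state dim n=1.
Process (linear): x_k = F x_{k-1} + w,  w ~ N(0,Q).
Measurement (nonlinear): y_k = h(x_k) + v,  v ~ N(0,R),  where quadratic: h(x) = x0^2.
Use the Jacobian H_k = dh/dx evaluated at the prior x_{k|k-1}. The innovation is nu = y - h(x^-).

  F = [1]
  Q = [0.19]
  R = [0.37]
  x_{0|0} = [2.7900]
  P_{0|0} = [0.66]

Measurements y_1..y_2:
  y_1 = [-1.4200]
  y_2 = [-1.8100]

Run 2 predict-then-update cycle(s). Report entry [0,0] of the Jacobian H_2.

H_jac[0,0] = 2.3265

step 1: x^-=[2.7900]  P^-=[0.8500]  H_jac=[5.5800]  S=[26.8359]  K=[0.1767]  nu=[-9.2041]  x^+=[1.1633]  P^+=[0.0117]
step 2: x^-=[1.1633]  P^-=[0.2017]  H_jac=[2.3265]  S=[1.4618]  K=[0.3210]  nu=[-3.1632]  x^+=[0.1478]  P^+=[0.0511]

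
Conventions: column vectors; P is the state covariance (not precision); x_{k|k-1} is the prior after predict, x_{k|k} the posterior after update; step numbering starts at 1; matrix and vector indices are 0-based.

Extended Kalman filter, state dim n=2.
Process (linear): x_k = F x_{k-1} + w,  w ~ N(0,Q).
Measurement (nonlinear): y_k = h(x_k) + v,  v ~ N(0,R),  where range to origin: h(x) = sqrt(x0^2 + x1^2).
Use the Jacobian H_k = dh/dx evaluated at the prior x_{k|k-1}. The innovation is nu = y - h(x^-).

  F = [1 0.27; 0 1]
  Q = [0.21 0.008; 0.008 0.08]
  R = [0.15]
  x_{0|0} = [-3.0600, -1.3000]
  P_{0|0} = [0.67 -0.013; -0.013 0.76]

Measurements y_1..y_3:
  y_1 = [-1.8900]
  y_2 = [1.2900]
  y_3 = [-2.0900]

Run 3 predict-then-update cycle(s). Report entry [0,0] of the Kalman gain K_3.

step 1: x^-=[-3.4110, -1.3000]  P^-=[0.9284 0.2002; 0.2002 0.8400]  H_jac=[-0.9344 -0.3561]  S=[1.2004]  K=[-0.7821; -0.4050]  nu=[-5.5403]  x^+=[0.9219, 0.9441]  P^+=[0.1942 -0.1801; -0.1801 0.6431]
step 2: x^-=[1.1768, 0.9441]  P^-=[0.3538 0.0016; 0.0016 0.7231]  H_jac=[0.7800 0.6258]  S=[0.6499]  K=[0.4261; 0.6980]  nu=[-0.2187]  x^+=[1.0836, 0.7914]  P^+=[0.2358 -0.1918; -0.1918 0.4064]
step 3: x^-=[1.2973, 0.7914]  P^-=[0.3719 -0.0740; -0.0740 0.4864]  H_jac=[0.8537 0.5208]  S=[0.4871]  K=[0.5726; 0.3903]  nu=[-3.6097]  x^+=[-0.7695, -0.6173]  P^+=[0.2122 -0.1829; -0.1829 0.4122]

K[0,0] = 0.5726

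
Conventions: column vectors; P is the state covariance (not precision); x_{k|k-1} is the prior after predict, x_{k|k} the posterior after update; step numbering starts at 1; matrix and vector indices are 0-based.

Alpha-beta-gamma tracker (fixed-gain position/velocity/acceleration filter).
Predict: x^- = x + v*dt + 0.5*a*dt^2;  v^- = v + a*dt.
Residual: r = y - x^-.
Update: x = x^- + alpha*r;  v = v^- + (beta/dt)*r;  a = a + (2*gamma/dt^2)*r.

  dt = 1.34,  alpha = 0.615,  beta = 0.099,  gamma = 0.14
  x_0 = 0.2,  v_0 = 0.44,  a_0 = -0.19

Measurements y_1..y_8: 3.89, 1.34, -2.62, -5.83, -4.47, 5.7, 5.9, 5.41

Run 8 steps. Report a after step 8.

a_post = 3.3988

step 1: x_pred=0.6190  r=3.2710  x^+=2.6307  v^+=0.4271  a^+=0.3201
step 2: x_pred=3.4903  r=-2.1503  x^+=2.1679  v^+=0.6971  a^+=-0.0152
step 3: x_pred=3.0883  r=-5.7083  x^+=-0.4223  v^+=0.2549  a^+=-0.9054
step 4: x_pred=-0.8936  r=-4.9364  x^+=-3.9295  v^+=-1.3230  a^+=-1.6751
step 5: x_pred=-7.2062  r=2.7362  x^+=-5.5234  v^+=-3.3655  a^+=-1.2485
step 6: x_pred=-11.1541  r=16.8541  x^+=-0.7888  v^+=-3.7933  a^+=1.3797
step 7: x_pred=-4.6331  r=10.5331  x^+=1.8447  v^+=-1.1663  a^+=3.0222
step 8: x_pred=2.9953  r=2.4147  x^+=4.4803  v^+=3.0619  a^+=3.3988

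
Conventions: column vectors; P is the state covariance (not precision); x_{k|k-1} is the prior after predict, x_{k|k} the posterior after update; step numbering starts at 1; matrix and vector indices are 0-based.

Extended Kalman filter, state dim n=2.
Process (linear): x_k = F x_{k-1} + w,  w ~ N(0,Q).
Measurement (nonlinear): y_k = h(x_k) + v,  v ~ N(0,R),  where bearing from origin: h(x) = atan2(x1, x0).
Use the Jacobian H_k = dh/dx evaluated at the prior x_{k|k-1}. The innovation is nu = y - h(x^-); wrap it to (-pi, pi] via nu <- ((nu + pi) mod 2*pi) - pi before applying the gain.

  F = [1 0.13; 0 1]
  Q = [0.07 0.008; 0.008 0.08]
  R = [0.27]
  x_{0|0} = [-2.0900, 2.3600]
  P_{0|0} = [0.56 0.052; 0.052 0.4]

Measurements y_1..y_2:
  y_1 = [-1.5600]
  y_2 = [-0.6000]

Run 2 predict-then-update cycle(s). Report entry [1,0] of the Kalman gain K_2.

step 1: x^-=[-1.7832, 2.3600]  P^-=[0.6503 0.1120; 0.1120 0.4800]  H_jac=[-0.2697 -0.2038]  S=[0.3496]  K=[-0.5671; -0.3663]  nu=[2.5053]  x^+=[-3.2039, 1.4424]  P^+=[0.5379 0.0394; 0.0394 0.4331]
step 2: x^-=[-3.0164, 1.4424]  P^-=[0.6254 0.1037; 0.1037 0.5131]  H_jac=[-0.1290 -0.2698]  S=[0.3250]  K=[-0.3344; -0.4672]  nu=[2.9876]  x^+=[-4.0154, 0.0466]  P^+=[0.5891 0.0529; 0.0529 0.4422]

K[1,0] = -0.4672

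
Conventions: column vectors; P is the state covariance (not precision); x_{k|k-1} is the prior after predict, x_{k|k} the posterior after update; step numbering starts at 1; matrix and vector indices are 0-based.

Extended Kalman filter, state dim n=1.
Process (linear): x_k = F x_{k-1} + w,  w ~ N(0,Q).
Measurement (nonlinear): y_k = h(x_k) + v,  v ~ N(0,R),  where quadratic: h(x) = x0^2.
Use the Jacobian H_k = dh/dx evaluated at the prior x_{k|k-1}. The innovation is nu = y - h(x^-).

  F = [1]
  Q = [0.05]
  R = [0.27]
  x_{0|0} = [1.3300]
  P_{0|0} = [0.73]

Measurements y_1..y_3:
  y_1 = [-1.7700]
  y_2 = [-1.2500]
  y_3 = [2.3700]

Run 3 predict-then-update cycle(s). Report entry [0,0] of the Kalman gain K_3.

K[0,0] = 0.0125

step 1: x^-=[1.3300]  P^-=[0.7800]  H_jac=[2.6600]  S=[5.7890]  K=[0.3584]  nu=[-3.5389]  x^+=[0.0616]  P^+=[0.0364]
step 2: x^-=[0.0616]  P^-=[0.0864]  H_jac=[0.1233]  S=[0.2713]  K=[0.0392]  nu=[-1.2538]  x^+=[0.0124]  P^+=[0.0860]
step 3: x^-=[0.0124]  P^-=[0.1360]  H_jac=[0.0249]  S=[0.2701]  K=[0.0125]  nu=[2.3698]  x^+=[0.0421]  P^+=[0.1359]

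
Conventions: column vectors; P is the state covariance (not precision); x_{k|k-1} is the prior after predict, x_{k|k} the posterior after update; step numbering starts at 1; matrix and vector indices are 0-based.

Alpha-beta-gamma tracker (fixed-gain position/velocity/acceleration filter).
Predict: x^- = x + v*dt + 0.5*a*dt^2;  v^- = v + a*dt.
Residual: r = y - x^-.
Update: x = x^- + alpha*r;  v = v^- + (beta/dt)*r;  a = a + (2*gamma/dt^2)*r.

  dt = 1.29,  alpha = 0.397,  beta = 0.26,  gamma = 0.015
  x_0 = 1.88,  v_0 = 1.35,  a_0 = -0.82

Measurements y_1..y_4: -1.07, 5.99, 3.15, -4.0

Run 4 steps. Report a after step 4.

step 1: x_pred=2.9392  r=-4.0092  x^+=1.3476  v^+=-0.5159  a^+=-0.8923
step 2: x_pred=-0.0603  r=6.0503  x^+=2.3417  v^+=-0.4475  a^+=-0.7832
step 3: x_pred=1.1128  r=2.0372  x^+=1.9216  v^+=-1.0472  a^+=-0.7465
step 4: x_pred=-0.0504  r=-3.9496  x^+=-1.6184  v^+=-2.8062  a^+=-0.8177

a_post = -0.8177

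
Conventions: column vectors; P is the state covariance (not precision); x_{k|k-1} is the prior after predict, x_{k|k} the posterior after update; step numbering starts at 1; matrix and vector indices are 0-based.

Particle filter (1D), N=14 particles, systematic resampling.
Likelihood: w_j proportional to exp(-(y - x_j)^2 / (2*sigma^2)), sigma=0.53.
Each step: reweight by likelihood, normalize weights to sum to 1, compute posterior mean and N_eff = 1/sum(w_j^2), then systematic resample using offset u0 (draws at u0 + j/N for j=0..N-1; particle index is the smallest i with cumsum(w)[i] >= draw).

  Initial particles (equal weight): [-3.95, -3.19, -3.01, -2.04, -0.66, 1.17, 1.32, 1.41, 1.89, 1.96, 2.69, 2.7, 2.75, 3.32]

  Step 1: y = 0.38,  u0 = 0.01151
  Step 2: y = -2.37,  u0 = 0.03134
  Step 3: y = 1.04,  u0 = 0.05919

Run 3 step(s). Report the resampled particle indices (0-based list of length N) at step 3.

resampled_idx = [0, 1, 2, 3, 4, 5, 6, 7, 8, 9, 10, 11, 12, 13]

step 1: w=[0.0000, 0.0000, 0.0000, 0.0000, 0.1690, 0.3815, 0.2404, 0.1753, 0.0200, 0.0136, 0.0001, 0.0001, 0.0001, 0.0000]  mean=0.9643  Neff=3.7999  idx=[4, 4, 4, 5, 5, 5, 5, 5, 6, 6, 6, 7, 7, 7]
step 2: w=[0.3333, 0.3333, 0.3333, 0.0000, 0.0000, 0.0000, 0.0000, 0.0000, 0.0000, 0.0000, 0.0000, 0.0000, 0.0000, 0.0000]  mean=-0.6600  Neff=3.0000  idx=[0, 0, 0, 0, 0, 1, 1, 1, 1, 2, 2, 2, 2, 2]
step 3: w=[0.0714, 0.0714, 0.0714, 0.0714, 0.0714, 0.0714, 0.0714, 0.0714, 0.0714, 0.0714, 0.0714, 0.0714, 0.0714, 0.0714]  mean=-0.6600  Neff=14.0000  idx=[0, 1, 2, 3, 4, 5, 6, 7, 8, 9, 10, 11, 12, 13]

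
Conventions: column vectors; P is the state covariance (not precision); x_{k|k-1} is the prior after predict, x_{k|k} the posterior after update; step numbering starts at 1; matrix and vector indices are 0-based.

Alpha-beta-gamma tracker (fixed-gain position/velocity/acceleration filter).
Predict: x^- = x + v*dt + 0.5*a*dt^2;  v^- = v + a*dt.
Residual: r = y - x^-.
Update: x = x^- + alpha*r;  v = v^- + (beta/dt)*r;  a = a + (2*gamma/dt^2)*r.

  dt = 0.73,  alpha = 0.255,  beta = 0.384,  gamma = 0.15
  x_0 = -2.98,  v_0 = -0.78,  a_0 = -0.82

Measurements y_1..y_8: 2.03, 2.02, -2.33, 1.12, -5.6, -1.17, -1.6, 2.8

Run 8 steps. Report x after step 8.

x_post = -11.9373

step 1: x_pred=-3.7679  r=5.7979  x^+=-2.2894  v^+=1.6712  a^+=2.4440
step 2: x_pred=-0.4182  r=2.4382  x^+=0.2035  v^+=4.7379  a^+=3.8166
step 3: x_pred=4.6791  r=-7.0091  x^+=2.8918  v^+=3.8370  a^+=-0.1293
step 4: x_pred=5.6584  r=-4.5384  x^+=4.5011  v^+=1.3553  a^+=-2.6842
step 5: x_pred=4.7753  r=-10.3753  x^+=2.1296  v^+=-6.0618  a^+=-8.5250
step 6: x_pred=-4.5670  r=3.3970  x^+=-3.7008  v^+=-10.4982  a^+=-6.6127
step 7: x_pred=-13.1264  r=11.5264  x^+=-10.1871  v^+=-9.2622  a^+=-0.1238
step 8: x_pred=-16.9815  r=19.7815  x^+=-11.9373  v^+=1.0530  a^+=11.0124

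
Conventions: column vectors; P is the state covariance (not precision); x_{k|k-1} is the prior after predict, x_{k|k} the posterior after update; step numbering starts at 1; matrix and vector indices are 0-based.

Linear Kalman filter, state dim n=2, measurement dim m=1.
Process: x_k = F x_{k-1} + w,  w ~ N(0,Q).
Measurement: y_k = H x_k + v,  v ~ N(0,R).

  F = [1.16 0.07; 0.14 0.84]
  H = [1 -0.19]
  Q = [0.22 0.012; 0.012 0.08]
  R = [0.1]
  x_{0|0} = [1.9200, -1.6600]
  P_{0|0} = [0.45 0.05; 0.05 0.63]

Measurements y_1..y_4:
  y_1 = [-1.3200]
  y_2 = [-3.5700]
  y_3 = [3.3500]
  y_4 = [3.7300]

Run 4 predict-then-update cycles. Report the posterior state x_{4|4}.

step 1: x^-=[2.1110, -1.1256]  P^-=[0.8367 0.1713; 0.1713 0.5451]  S=[0.8913]  K=[0.9022; 0.0760]  nu=[-3.6449]  x^+=[-1.1776, -1.4027]  P^+=[0.1112 0.1102; 0.1102 0.5400]
step 2: x^-=[-1.4642, -1.3431]  P^-=[0.3901 0.1703; 0.1703 0.4891]  S=[0.4431]  K=[0.8075; 0.1745]  nu=[-2.3610]  x^+=[-3.3706, -1.7552]  P^+=[0.1012 0.1078; 0.1078 0.4756]
step 3: x^-=[-4.0328, -1.9463]  P^-=[0.3761 0.1625; 0.1625 0.4429]  S=[0.4303]  K=[0.8022; 0.1821]  nu=[7.0130]  x^+=[1.5930, -0.6691]  P^+=[0.0992 0.0997; 0.0997 0.4287]
step 4: x^-=[1.8011, -0.3390]  P^-=[0.3717 0.1514; 0.1514 0.4078]  S=[0.4289]  K=[0.7996; 0.1723]  nu=[1.8645]  x^+=[3.2919, -0.0178]  P^+=[0.0975 0.0923; 0.0923 0.3951]

x_post = [3.2919, -0.0178]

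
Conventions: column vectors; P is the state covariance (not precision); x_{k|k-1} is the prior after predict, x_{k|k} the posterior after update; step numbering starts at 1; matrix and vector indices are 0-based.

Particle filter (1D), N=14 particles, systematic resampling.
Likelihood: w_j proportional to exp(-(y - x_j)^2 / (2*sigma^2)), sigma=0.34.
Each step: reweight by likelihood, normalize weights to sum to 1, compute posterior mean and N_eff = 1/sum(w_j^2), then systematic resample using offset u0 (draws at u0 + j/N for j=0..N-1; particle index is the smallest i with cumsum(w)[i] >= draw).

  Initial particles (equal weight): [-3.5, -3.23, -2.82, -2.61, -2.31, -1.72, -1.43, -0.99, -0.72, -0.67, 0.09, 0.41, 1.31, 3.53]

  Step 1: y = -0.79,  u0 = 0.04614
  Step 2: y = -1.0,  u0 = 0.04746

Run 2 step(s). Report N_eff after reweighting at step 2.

N_eff = 13.2749

step 1: w=[0.0000, 0.0000, 0.0000, 0.0000, 0.0000, 0.0079, 0.0569, 0.2812, 0.3274, 0.3142, 0.0117, 0.0007, 0.0000, 0.0000]  mean=-0.8183  Neff=3.4673  idx=[6, 7, 7, 7, 7, 8, 8, 8, 8, 9, 9, 9, 9, 9]
step 2: w=[0.0431, 0.0959, 0.0959, 0.0959, 0.0959, 0.0684, 0.0684, 0.0684, 0.0684, 0.0599, 0.0599, 0.0599, 0.0599, 0.0599]  mean=-0.8393  Neff=13.2749  idx=[1, 1, 2, 3, 4, 4, 5, 6, 7, 8, 10, 11, 12, 13]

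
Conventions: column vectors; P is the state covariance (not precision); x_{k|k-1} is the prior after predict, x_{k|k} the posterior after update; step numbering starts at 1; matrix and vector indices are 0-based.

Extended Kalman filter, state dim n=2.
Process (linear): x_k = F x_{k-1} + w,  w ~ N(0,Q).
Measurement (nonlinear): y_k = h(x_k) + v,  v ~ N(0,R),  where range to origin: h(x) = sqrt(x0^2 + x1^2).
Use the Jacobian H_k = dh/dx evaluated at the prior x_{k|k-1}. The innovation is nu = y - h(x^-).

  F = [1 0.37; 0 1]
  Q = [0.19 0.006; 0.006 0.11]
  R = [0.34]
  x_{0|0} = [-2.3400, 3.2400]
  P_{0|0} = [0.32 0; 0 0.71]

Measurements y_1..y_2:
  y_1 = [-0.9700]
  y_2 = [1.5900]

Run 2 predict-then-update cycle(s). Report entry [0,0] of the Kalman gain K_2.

K[0,0] = -0.7612

step 1: x^-=[-1.1412, 3.2400]  P^-=[0.6072 0.2687; 0.2687 0.8200]  H_jac=[-0.3322 0.9432]  S=[0.9681]  K=[0.0534; 0.7067]  nu=[-4.4051]  x^+=[-1.3765, 0.1270]  P^+=[0.6044 0.2322; 0.2322 0.3365]
step 2: x^-=[-1.3295, 0.1270]  P^-=[1.0123 0.3627; 0.3627 0.4465]  H_jac=[-0.9955 0.0951]  S=[1.2785]  K=[-0.7612; -0.2492]  nu=[0.2544]  x^+=[-1.5232, 0.0636]  P^+=[0.2715 0.1202; 0.1202 0.3671]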